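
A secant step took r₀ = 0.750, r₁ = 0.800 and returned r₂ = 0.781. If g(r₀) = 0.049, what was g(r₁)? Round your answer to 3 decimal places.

-0.030

The secant line through (0.750, 0.049) and (0.800, g(r₁)) crosses zero at r₂ = 0.781.
So (0.750, 0.049), (0.800, g(r₁)), (0.781, 0) are collinear:
g(r₁) = 0.049 · (0.800 − 0.781) / (0.750 − 0.781) = 0.049 · (0.01900)/(-0.03100) = -0.03003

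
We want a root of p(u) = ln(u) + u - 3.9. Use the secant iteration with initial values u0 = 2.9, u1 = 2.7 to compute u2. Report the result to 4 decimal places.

p(2.9) = 0.064711, p(2.7) = -0.206748
u2 = 2.700000 − (-0.206748)·(2.700000 − 2.900000) / (-0.206748 − 0.064711) = 2.700000 − (0.041350)/(-0.271459) = 2.852324

2.8523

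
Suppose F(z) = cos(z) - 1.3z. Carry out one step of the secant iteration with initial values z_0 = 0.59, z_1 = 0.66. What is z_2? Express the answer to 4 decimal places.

0.6239

F(0.59) = 0.063941, F(0.66) = -0.068008
z_2 = 0.660000 − (-0.068008)·(0.660000 − 0.590000) / (-0.068008 − 0.063941) = 0.660000 − (-0.004761)/(-0.131948) = 0.623921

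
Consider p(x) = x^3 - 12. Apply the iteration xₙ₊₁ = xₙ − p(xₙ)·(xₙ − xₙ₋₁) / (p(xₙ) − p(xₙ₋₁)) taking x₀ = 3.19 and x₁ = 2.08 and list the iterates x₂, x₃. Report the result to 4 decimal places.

p(3.19) = 20.461759, p(2.08) = -3.001088
x₂ = 2.080000 − (-3.001088)·(2.080000 − 3.190000) / (-3.001088 − 20.461759) = 2.080000 − (3.331208)/(-23.462847) = 2.221978
p(2.221978) = -1.029681
x₃ = 2.221978 − (-1.029681)·(2.221978 − 2.080000) / (-1.029681 − (-3.001088)) = 2.221978 − (-0.146192)/(1.971407) = 2.296134

2.2220, 2.2961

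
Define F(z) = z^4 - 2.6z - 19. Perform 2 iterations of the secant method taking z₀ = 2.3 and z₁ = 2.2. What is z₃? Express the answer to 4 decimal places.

F(2.3) = 3.004100, F(2.2) = -1.294400
z₂ = 2.200000 − (-1.294400)·(2.200000 − 2.300000) / (-1.294400 − 3.004100) = 2.200000 − (0.129440)/(-4.298500) = 2.230113
F(2.230113) = -0.063554
z₃ = 2.230113 − (-0.063554)·(2.230113 − 2.200000) / (-0.063554 − (-1.294400)) = 2.230113 − (-0.001914)/(1.230846) = 2.231668

2.2317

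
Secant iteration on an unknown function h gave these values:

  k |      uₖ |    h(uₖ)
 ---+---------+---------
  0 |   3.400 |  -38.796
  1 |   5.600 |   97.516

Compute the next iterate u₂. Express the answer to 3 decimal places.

4.026

u₂ = 5.600 − 97.516·(5.600 − 3.400) / (97.516 − (-38.796))
   = 5.600 − (214.53520)/(136.31200) = 4.02615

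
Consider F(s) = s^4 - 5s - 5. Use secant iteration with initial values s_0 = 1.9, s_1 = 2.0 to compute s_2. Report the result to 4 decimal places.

1.9595

F(1.9) = -1.467900, F(2.0) = 1.000000
s_2 = 2.000000 − 1.000000·(2.000000 − 1.900000) / (1.000000 − (-1.467900)) = 2.000000 − (0.100000)/(2.467900) = 1.959480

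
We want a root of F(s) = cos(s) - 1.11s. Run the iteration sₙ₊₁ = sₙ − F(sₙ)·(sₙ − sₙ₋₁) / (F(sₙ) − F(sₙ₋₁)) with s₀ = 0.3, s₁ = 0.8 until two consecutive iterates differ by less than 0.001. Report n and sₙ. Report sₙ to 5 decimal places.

F(0.3) = 0.6223365, F(0.8) = -0.1912933
s₂ = 0.8000000 − (-0.1912933)·(0.5000000)/(-0.8136298) = 0.6824445;  |Δ| = 0.1175555
F(0.6824445) = 0.0185199
s₃ = 0.6824445 − 0.0185199·(-0.1175555)/(0.2098132) = 0.6928210;  |Δ| = 0.0103764
F(0.6928210) = 0.0004160
s₄ = 0.6928210 − 0.0004160·(0.0103764)/(-0.0181039) = 0.6930594;  |Δ| = 0.0002385
|s₄ − s₃| = 0.0002385 < 0.001

n = 4, sₙ = 0.69306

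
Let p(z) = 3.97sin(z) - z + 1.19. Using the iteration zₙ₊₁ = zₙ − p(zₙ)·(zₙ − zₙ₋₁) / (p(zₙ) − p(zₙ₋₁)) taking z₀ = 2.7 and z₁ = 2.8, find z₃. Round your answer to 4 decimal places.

p(2.7) = 0.186698, p(2.8) = -0.280097
z₂ = 2.800000 − (-0.280097)·(2.800000 − 2.700000) / (-0.280097 − 0.186698) = 2.800000 − (-0.028010)/(-0.466795) = 2.739996
p(2.739996) = 0.001832
z₃ = 2.739996 − 0.001832·(2.739996 − 2.800000) / (0.001832 − (-0.280097)) = 2.739996 − (-0.000110)/(0.281929) = 2.740386

2.7404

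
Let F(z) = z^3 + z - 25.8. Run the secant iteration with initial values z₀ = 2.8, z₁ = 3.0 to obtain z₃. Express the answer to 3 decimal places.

2.842

F(2.8) = -1.04800, F(3.0) = 4.20000
z₂ = 3.00000 − 4.20000·(3.00000 − 2.80000) / (4.20000 − (-1.04800)) = 3.00000 − (0.84000)/(5.24800) = 2.83994
F(2.83994) = -0.05523
z₃ = 2.83994 − (-0.05523)·(2.83994 − 3.00000) / (-0.05523 − 4.20000) = 2.83994 − (0.00884)/(-4.25523) = 2.84202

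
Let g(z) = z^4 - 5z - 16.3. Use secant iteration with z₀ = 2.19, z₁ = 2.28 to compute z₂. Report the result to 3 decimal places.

g(2.19) = -4.24742, g(2.28) = -0.67664
z₂ = 2.28000 − (-0.67664)·(2.28000 − 2.19000) / (-0.67664 − (-4.24742)) = 2.28000 − (-0.06090)/(3.57079) = 2.29705

2.297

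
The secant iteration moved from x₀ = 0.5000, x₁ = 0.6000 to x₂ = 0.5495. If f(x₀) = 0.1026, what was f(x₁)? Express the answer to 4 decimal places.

-0.1047

The secant line through (0.5000, 0.1026) and (0.6000, f(x₁)) crosses zero at x₂ = 0.5495.
So (0.5000, 0.1026), (0.6000, f(x₁)), (0.5495, 0) are collinear:
f(x₁) = 0.1026 · (0.6000 − 0.5495) / (0.5000 − 0.5495) = 0.1026 · (0.050500)/(-0.049500) = -0.104673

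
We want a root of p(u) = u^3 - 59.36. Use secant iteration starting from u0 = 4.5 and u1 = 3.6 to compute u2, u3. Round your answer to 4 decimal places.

p(4.5) = 31.765000, p(3.6) = -12.704000
u2 = 3.600000 − (-12.704000)·(3.600000 − 4.500000) / (-12.704000 − 31.765000) = 3.600000 − (11.433600)/(-44.469000) = 3.857114
p(3.857114) = -1.976451
u3 = 3.857114 − (-1.976451)·(3.857114 − 3.600000) / (-1.976451 − (-12.704000)) = 3.857114 − (-0.508173)/(10.727549) = 3.904485

3.8571, 3.9045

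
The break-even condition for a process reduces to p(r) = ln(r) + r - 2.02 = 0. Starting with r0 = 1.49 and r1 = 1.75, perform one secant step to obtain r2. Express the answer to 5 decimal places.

1.57107

p(1.49) = -0.1312239, p(1.75) = 0.2896158
r2 = 1.7500000 − 0.2896158·(1.7500000 − 1.4900000) / (0.2896158 − (-0.1312239)) = 1.7500000 − (0.0753001)/(0.4208397) = 1.5710718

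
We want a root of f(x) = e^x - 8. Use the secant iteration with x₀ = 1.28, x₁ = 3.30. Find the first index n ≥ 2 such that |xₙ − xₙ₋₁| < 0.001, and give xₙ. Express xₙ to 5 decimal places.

n = 7, xₙ = 2.07944

f(1.28) = -4.4033603, f(3.30) = 19.1126389
x₂ = 3.3000000 − 19.1126389·(2.0200000)/(23.5159992) = 1.6582441;  |Δ| = 1.6417559
f(1.6582441) = -2.7499159
x₃ = 1.6582441 − (-2.7499159)·(-1.6417559)/(-21.8625548) = 1.8647474;  |Δ| = 0.2065033
f(1.8647474) = -1.5456944
x₄ = 1.8647474 − (-1.5456944)·(0.2065033)/(1.2042215) = 2.1298075;  |Δ| = 0.2650601
f(2.1298075) = 0.4132475
x₅ = 2.1298075 − 0.4132475·(0.2650601)/(1.9589419) = 2.0738919;  |Δ| = 0.0559156
f(2.0738919) = -0.0442738
x₆ = 2.0738919 − (-0.0442738)·(-0.0559156)/(-0.4575213) = 2.0793028;  |Δ| = 0.0054109
f(2.0793028) = -0.0011096
x₇ = 2.0793028 − (-0.0011096)·(0.0054109)/(0.0431643) = 2.0794419;  |Δ| = 0.0001391
|x₇ − x₆| = 0.0001391 < 0.001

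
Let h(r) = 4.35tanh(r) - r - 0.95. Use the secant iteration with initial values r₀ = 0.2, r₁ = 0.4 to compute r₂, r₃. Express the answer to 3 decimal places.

0.298, 0.294

h(0.2) = -0.29142, h(0.4) = 0.30278
r₂ = 0.40000 − 0.30278·(0.40000 − 0.20000) / (0.30278 − (-0.29142)) = 0.40000 − (0.06056)/(0.59420) = 0.29809
h(0.29809) = 0.01151
r₃ = 0.29809 − 0.01151·(0.29809 − 0.40000) / (0.01151 − 0.30278) = 0.29809 − (-0.00117)/(-0.29127) = 0.29406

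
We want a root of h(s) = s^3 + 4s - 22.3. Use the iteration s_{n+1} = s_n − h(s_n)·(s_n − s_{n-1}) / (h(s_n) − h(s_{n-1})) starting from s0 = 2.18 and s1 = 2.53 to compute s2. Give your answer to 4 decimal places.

h(2.18) = -3.219768, h(2.53) = 4.014277
s2 = 2.530000 − 4.014277·(2.530000 − 2.180000) / (4.014277 − (-3.219768)) = 2.530000 − (1.404997)/(7.234045) = 2.335780

2.3358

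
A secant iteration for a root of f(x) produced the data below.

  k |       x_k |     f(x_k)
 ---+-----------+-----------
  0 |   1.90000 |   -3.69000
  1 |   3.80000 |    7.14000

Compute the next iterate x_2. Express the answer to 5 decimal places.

2.54737

x_2 = 3.80000 − 7.14000·(3.80000 − 1.90000) / (7.14000 − (-3.69000))
   = 3.80000 − (13.5660000)/(10.8300000) = 2.5473684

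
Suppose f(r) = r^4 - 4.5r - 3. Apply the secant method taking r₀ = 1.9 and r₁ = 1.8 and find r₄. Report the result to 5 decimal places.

f(1.9) = 1.4821000, f(1.8) = -0.6024000
r₂ = 1.8000000 − (-0.6024000)·(1.8000000 − 1.9000000) / (-0.6024000 − 1.4821000) = 1.8000000 − (0.0602400)/(-2.0845000) = 1.8288990
f(1.8288990) = -0.0418795
r₃ = 1.8288990 − (-0.0418795)·(1.8288990 − 1.8000000) / (-0.0418795 − (-0.6024000)) = 1.8288990 − (-0.0012103)/(0.5605205) = 1.8310582
f(1.8310582) = 0.0013328
r₄ = 1.8310582 − 0.0013328·(1.8310582 − 1.8288990) / (0.0013328 − (-0.0418795)) = 1.8310582 − (0.0000029)/(0.0432123) = 1.8309916

1.83099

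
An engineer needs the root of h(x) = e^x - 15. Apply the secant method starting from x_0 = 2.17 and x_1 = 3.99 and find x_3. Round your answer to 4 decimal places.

h(2.17) = -6.241716, h(3.99) = 39.054889
x_2 = 3.990000 − 39.054889·(3.990000 − 2.170000) / (39.054889 − (-6.241716)) = 3.990000 − (71.079899)/(45.296605) = 2.420790
h(2.420790) = -3.745256
x_3 = 2.420790 − (-3.745256)·(2.420790 − 3.990000) / (-3.745256 − 39.054889) = 2.420790 − (5.877094)/(-42.800145) = 2.558105

2.5581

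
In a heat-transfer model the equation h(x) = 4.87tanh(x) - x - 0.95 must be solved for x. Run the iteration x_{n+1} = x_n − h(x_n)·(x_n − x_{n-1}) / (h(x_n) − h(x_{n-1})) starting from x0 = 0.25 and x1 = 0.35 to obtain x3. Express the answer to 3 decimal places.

0.252

h(0.25) = -0.00725, h(0.35) = 0.33815
x2 = 0.35000 − 0.33815·(0.35000 − 0.25000) / (0.33815 − (-0.00725)) = 0.35000 − (0.03381)/(0.34540) = 0.25210
h(0.25210) = 0.00026
x3 = 0.25210 − 0.00026·(0.25210 − 0.35000) / (0.00026 − 0.33815) = 0.25210 − (-0.00002)/(-0.33789) = 0.25202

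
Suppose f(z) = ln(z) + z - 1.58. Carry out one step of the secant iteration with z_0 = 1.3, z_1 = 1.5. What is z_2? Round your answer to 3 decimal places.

f(1.3) = -0.01764, f(1.5) = 0.32547
z_2 = 1.50000 − 0.32547·(1.50000 − 1.30000) / (0.32547 − (-0.01764)) = 1.50000 − (0.06509)/(0.34310) = 1.31028

1.310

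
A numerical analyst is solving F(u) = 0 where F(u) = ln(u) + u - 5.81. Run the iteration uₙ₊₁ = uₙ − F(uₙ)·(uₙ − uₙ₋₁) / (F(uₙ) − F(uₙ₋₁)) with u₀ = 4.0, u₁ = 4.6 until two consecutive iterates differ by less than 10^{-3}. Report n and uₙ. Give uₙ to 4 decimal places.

F(4.0) = -0.423706, F(4.6) = 0.316056
u₂ = 4.600000 − 0.316056·(0.600000)/(0.739762) = 4.343656;  |Δ| = 0.256344
F(4.343656) = 0.002372
u₃ = 4.343656 − 0.002372·(-0.256344)/(-0.313684) = 4.341717;  |Δ| = 0.001938
F(4.341717) = -0.000013
u₄ = 4.341717 − (-0.000013)·(-0.001938)/(-0.002385) = 4.341728;  |Δ| = 0.000010
|u₄ − u₃| = 0.000010 < 10^{-3}

n = 4, uₙ = 4.3417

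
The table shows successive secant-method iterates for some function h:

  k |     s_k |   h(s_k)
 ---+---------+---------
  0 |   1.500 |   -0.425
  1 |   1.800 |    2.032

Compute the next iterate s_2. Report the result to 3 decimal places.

s_2 = 1.800 − 2.032·(1.800 − 1.500) / (2.032 − (-0.425))
   = 1.800 − (0.60960)/(2.45700) = 1.55189

1.552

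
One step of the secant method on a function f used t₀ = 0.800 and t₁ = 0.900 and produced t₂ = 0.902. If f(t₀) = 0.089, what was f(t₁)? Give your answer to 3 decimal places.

The secant line through (0.800, 0.089) and (0.900, f(t₁)) crosses zero at t₂ = 0.902.
So (0.800, 0.089), (0.900, f(t₁)), (0.902, 0) are collinear:
f(t₁) = 0.089 · (0.900 − 0.902) / (0.800 − 0.902) = 0.089 · (-0.00200)/(-0.10200) = 0.00175

0.002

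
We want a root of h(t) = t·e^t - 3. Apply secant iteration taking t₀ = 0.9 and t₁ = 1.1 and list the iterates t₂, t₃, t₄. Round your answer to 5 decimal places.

1.04416, 1.04970, 1.04991

h(0.9) = -0.7863572, h(1.1) = 0.3045826
t₂ = 1.1000000 − 0.3045826·(1.1000000 − 0.9000000) / (0.3045826 − (-0.7863572)) = 1.1000000 − (0.0609165)/(1.0909398) = 1.0441614
h(1.0441614) = -0.0335216
t₃ = 1.0441614 − (-0.0335216)·(1.0441614 − 1.1000000) / (-0.0335216 − 0.3045826) = 1.0441614 − (0.0018718)/(-0.3381042) = 1.0496976
h(1.0496976) = -0.0012375
t₄ = 1.0496976 − (-0.0012375)·(1.0496976 − 1.0441614) / (-0.0012375 − (-0.0335216)) = 1.0496976 − (-0.0000069)/(0.0322841) = 1.0499098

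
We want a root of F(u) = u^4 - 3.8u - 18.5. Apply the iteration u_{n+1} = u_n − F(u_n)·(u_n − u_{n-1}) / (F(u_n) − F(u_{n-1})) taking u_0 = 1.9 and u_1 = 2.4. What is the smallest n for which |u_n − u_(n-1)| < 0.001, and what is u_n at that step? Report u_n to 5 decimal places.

F(1.9) = -12.6879000, F(2.4) = 5.5576000
u_2 = 2.4000000 − 5.5576000·(0.5000000)/(18.2455000) = 2.2476994;  |Δ| = 0.1523006
F(2.2476994) = -1.5170105
u_3 = 2.2476994 − (-1.5170105)·(-0.1523006)/(-7.0746105) = 2.2803573;  |Δ| = 0.0326578
F(2.2803573) = -0.1250526
u_4 = 2.2803573 − (-0.1250526)·(0.0326578)/(1.3919579) = 2.2832912;  |Δ| = 0.0029340
F(2.2832912) = 0.0032299
u_5 = 2.2832912 − 0.0032299·(0.0029340)/(0.1282825) = 2.2832174;  |Δ| = 0.0000739
|u_5 − u_4| = 0.0000739 < 0.001

n = 5, u_n = 2.28322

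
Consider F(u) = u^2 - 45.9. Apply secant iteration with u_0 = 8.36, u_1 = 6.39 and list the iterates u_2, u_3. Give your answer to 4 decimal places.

F(8.36) = 23.989600, F(6.39) = -5.067900
u_2 = 6.390000 − (-5.067900)·(6.390000 − 8.360000) / (-5.067900 − 23.989600) = 6.390000 − (9.983763)/(-29.057500) = 6.733586
F(6.733586) = -0.558814
u_3 = 6.733586 − (-0.558814)·(6.733586 − 6.390000) / (-0.558814 − (-5.067900)) = 6.733586 − (-0.192001)/(4.509086) = 6.776167

6.7336, 6.7762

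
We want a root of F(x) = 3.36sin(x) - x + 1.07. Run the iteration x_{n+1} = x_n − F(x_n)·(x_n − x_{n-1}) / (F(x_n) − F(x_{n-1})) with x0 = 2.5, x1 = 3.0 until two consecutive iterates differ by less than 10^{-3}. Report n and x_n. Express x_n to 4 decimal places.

F(2.5) = 0.580866, F(3.0) = -1.455837
x2 = 3.000000 − (-1.455837)·(0.500000)/(-2.036703) = 2.642600;  |Δ| = 0.357400
F(2.642600) = 0.035300
x3 = 2.642600 − 0.035300·(-0.357400)/(1.491137) = 2.651060;  |Δ| = 0.008461
F(2.651060) = 0.001820
x4 = 2.651060 − 0.001820·(0.008461)/(-0.033480) = 2.651520;  |Δ| = 0.000460
|x4 − x3| = 0.000460 < 10^{-3}

n = 4, x_n = 2.6515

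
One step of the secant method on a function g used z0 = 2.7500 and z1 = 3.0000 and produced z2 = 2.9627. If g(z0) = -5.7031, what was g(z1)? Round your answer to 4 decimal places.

The secant line through (2.7500, -5.7031) and (3.0000, g(z1)) crosses zero at z2 = 2.9627.
So (2.7500, -5.7031), (3.0000, g(z1)), (2.9627, 0) are collinear:
g(z1) = -5.7031 · (3.0000 − 2.9627) / (2.7500 − 2.9627) = -5.7031 · (0.037300)/(-0.212700) = 1.000120

1.0001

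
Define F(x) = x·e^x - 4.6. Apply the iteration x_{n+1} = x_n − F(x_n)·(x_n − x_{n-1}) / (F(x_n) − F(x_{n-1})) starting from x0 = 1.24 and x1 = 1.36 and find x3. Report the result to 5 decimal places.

F(1.24) = -0.3150393, F(1.36) = 0.6988229
x2 = 1.3600000 − 0.6988229·(1.3600000 − 1.2400000) / (0.6988229 − (-0.3150393)) = 1.3600000 − (0.0838587)/(1.0138622) = 1.2772878
F(1.2772878) = -0.0184986
x3 = 1.2772878 − (-0.0184986)·(1.2772878 − 1.3600000) / (-0.0184986 − 0.6988229) = 1.2772878 − (0.0015301)/(-0.7173215) = 1.2794208

1.27942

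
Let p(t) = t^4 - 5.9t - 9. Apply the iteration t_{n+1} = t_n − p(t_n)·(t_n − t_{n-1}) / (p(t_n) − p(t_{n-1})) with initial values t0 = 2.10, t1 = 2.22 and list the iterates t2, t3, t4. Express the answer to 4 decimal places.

p(2.10) = -1.941900, p(2.22) = 2.191127
t2 = 2.220000 − 2.191127·(2.220000 − 2.100000) / (2.191127 − (-1.941900)) = 2.220000 − (0.262935)/(4.133027) = 2.156382
p(2.156382) = -0.100311
t3 = 2.156382 − (-0.100311)·(2.156382 − 2.220000) / (-0.100311 − 2.191127) = 2.156382 − (0.006382)/(-2.291438) = 2.159167
p(2.159167) = -0.004825
t4 = 2.159167 − (-0.004825)·(2.159167 − 2.156382) / (-0.004825 − (-0.100311)) = 2.159167 − (-0.000013)/(0.095487) = 2.159308

2.1564, 2.1592, 2.1593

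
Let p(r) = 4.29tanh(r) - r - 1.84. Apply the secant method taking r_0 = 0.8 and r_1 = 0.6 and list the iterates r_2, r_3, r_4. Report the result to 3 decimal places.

p(0.8) = 0.20872, p(0.6) = -0.13606
r_2 = 0.60000 − (-0.13606)·(0.60000 − 0.80000) / (-0.13606 − 0.20872) = 0.60000 − (0.02721)/(-0.34478) = 0.67893
p(0.67893) = 0.01569
r_3 = 0.67893 − 0.01569·(0.67893 − 0.60000) / (0.01569 − (-0.13606)) = 0.67893 − (0.00124)/(0.15175) = 0.67076
p(0.67076) = 0.00095
r_4 = 0.67076 − 0.00095·(0.67076 − 0.67893) / (0.00095 − 0.01569) = 0.67076 − (-0.00001)/(-0.01474) = 0.67024

0.679, 0.671, 0.670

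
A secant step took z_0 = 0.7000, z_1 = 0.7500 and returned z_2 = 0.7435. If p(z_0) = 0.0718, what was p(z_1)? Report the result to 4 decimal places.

-0.0107

The secant line through (0.7000, 0.0718) and (0.7500, p(z_1)) crosses zero at z_2 = 0.7435.
So (0.7000, 0.0718), (0.7500, p(z_1)), (0.7435, 0) are collinear:
p(z_1) = 0.0718 · (0.7500 − 0.7435) / (0.7000 − 0.7435) = 0.0718 · (0.006500)/(-0.043500) = -0.010729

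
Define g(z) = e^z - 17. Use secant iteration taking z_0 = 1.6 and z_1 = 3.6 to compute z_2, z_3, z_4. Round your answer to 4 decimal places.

g(1.6) = -12.046968, g(3.6) = 19.598234
z_2 = 3.600000 − 19.598234·(3.600000 − 1.600000) / (19.598234 − (-12.046968)) = 3.600000 − (39.196469)/(31.645202) = 2.361377
g(2.361377) = -6.394453
z_3 = 2.361377 − (-6.394453)·(2.361377 − 3.600000) / (-6.394453 − 19.598234) = 2.361377 − (7.920315)/(-25.992687) = 2.666090
g(2.666090) = -2.616375
z_4 = 2.666090 − (-2.616375)·(2.666090 − 2.361377) / (-2.616375 − (-6.394453)) = 2.666090 − (-0.797244)/(3.778078) = 2.877109

2.3614, 2.6661, 2.8771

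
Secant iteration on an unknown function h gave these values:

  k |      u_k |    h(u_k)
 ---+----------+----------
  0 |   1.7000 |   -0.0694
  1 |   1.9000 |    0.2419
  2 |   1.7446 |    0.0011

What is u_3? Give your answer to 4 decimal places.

1.7439

u_3 = 1.7446 − 0.0011·(1.7446 − 1.9000) / (0.0011 − 0.2419)
   = 1.7446 − (-0.000171)/(-0.240800) = 1.743890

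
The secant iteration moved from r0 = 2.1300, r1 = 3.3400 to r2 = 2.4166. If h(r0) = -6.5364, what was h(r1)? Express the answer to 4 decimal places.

21.0597

The secant line through (2.1300, -6.5364) and (3.3400, h(r1)) crosses zero at r2 = 2.4166.
So (2.1300, -6.5364), (3.3400, h(r1)), (2.4166, 0) are collinear:
h(r1) = -6.5364 · (3.3400 − 2.4166) / (2.1300 − 2.4166) = -6.5364 · (0.923400)/(-0.286600) = 21.059706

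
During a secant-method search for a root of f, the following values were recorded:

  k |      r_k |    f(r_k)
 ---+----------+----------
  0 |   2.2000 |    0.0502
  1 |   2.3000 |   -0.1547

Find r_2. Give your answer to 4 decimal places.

2.2245

r_2 = 2.3000 − (-0.1547)·(2.3000 − 2.2000) / (-0.1547 − 0.0502)
   = 2.3000 − (-0.015470)/(-0.204900) = 2.224500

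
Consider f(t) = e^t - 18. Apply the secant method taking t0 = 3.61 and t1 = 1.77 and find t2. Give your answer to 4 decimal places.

2.4877

f(3.61) = 18.966053, f(1.77) = -12.129147
t2 = 1.770000 − (-12.129147)·(1.770000 − 3.610000) / (-12.129147 − 18.966053) = 1.770000 − (22.317630)/(-31.095199) = 2.487719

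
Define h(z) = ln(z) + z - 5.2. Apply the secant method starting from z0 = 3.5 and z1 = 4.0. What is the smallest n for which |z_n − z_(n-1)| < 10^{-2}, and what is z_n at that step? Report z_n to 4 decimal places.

n = 3, z_n = 3.8515

h(3.5) = -0.447237, h(4.0) = 0.186294
z2 = 4.000000 − 0.186294·(0.500000)/(0.633531) = 3.852971;  |Δ| = 0.147029
h(3.852971) = 0.001816
z3 = 3.852971 − 0.001816·(-0.147029)/(-0.184478) = 3.851524;  |Δ| = 0.001447
|z3 − z2| = 0.001447 < 10^{-2}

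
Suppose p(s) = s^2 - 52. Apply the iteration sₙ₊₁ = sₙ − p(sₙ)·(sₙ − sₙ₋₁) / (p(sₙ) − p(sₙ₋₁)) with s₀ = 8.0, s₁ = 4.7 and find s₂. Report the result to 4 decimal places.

p(8.0) = 12.000000, p(4.7) = -29.910000
s₂ = 4.700000 − (-29.910000)·(4.700000 − 8.000000) / (-29.910000 − 12.000000) = 4.700000 − (98.703000)/(-41.910000) = 7.055118

7.0551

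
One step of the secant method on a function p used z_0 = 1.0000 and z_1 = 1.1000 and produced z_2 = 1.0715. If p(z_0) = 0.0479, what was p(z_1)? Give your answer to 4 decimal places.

The secant line through (1.0000, 0.0479) and (1.1000, p(z_1)) crosses zero at z_2 = 1.0715.
So (1.0000, 0.0479), (1.1000, p(z_1)), (1.0715, 0) are collinear:
p(z_1) = 0.0479 · (1.1000 − 1.0715) / (1.0000 − 1.0715) = 0.0479 · (0.028500)/(-0.071500) = -0.019093

-0.0191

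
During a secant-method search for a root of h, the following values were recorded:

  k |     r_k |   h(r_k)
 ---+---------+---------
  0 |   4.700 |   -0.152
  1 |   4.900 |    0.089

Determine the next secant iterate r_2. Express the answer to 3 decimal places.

r_2 = 4.900 − 0.089·(4.900 − 4.700) / (0.089 − (-0.152))
   = 4.900 − (0.01780)/(0.24100) = 4.82614

4.826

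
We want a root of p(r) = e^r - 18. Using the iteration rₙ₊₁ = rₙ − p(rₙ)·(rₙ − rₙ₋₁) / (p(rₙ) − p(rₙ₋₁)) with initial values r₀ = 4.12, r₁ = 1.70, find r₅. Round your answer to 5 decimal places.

2.84742

p(4.12) = 43.5592423, p(1.70) = -12.5260526
r₂ = 1.7000000 − (-12.5260526)·(1.7000000 − 4.1200000) / (-12.5260526 − 43.5592423) = 1.7000000 − (30.3130473)/(-56.0852949) = 2.2404812
p(2.2404812) = -8.6021476
r₃ = 2.2404812 − (-8.6021476)·(2.2404812 − 1.7000000) / (-8.6021476 − (-12.5260526)) = 2.2404812 − (-4.6492990)/(3.9239050) = 3.4253465
p(3.4253465) = 12.7332929
r₄ = 3.4253465 − 12.7332929·(3.4253465 − 2.2404812) / (12.7332929 − (-8.6021476)) = 3.4253465 − (15.0872373)/(21.3354405) = 2.7182021
p(2.7182021) = -2.8469456
r₅ = 2.7182021 − (-2.8469456)·(2.7182021 − 3.4253465) / (-2.8469456 − 12.7332929) = 2.7182021 − (2.0132016)/(-15.5802385) = 2.8474172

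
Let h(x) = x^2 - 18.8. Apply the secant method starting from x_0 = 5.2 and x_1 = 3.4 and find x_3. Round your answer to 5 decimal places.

4.34741

h(5.2) = 8.2400000, h(3.4) = -7.2400000
x_2 = 3.4000000 − (-7.2400000)·(3.4000000 − 5.2000000) / (-7.2400000 − 8.2400000) = 3.4000000 − (13.0320000)/(-15.4800000) = 4.2418605
h(4.2418605) = -0.8066198
x_3 = 4.2418605 − (-0.8066198)·(4.2418605 − 3.4000000) / (-0.8066198 − (-7.2400000)) = 4.2418605 − (-0.6790613)/(6.4333802) = 4.3474133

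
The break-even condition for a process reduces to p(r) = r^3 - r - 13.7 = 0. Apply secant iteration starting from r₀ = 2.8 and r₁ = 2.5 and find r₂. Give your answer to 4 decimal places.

p(2.8) = 5.452000, p(2.5) = -0.575000
r₂ = 2.500000 − (-0.575000)·(2.500000 − 2.800000) / (-0.575000 − 5.452000) = 2.500000 − (0.172500)/(-6.027000) = 2.528621

2.5286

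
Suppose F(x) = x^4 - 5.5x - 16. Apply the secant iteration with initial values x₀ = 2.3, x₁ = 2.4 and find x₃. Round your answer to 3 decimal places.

2.315

F(2.3) = -0.66590, F(2.4) = 3.97760
x₂ = 2.40000 − 3.97760·(2.40000 − 2.30000) / (3.97760 − (-0.66590)) = 2.40000 − (0.39776)/(4.64350) = 2.31434
F(2.31434) = -0.04030
x₃ = 2.31434 − (-0.04030)·(2.31434 − 2.40000) / (-0.04030 − 3.97760) = 2.31434 − (0.00345)/(-4.01790) = 2.31520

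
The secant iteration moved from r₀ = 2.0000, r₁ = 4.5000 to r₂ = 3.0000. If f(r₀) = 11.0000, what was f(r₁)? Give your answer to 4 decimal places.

-16.5000

The secant line through (2.0000, 11.0000) and (4.5000, f(r₁)) crosses zero at r₂ = 3.0000.
So (2.0000, 11.0000), (4.5000, f(r₁)), (3.0000, 0) are collinear:
f(r₁) = 11.0000 · (4.5000 − 3.0000) / (2.0000 − 3.0000) = 11.0000 · (1.500000)/(-1.000000) = -16.500000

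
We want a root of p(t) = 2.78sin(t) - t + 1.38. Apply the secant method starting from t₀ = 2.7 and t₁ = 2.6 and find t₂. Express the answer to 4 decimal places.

p(2.7) = -0.131884, p(2.6) = 0.213094
t₂ = 2.600000 − 0.213094·(2.600000 − 2.700000) / (0.213094 − (-0.131884)) = 2.600000 − (-0.021309)/(0.344978) = 2.661770

2.6618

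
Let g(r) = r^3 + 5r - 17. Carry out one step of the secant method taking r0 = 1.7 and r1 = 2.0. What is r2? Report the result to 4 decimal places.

1.9346

g(1.7) = -3.587000, g(2.0) = 1.000000
r2 = 2.000000 − 1.000000·(2.000000 − 1.700000) / (1.000000 − (-3.587000)) = 2.000000 − (0.300000)/(4.587000) = 1.934598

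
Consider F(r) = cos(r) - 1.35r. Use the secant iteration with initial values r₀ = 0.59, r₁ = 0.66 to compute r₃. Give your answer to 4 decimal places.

0.6080

F(0.59) = 0.034441, F(0.66) = -0.101008
r₂ = 0.660000 − (-0.101008)·(0.660000 − 0.590000) / (-0.101008 − 0.034441) = 0.660000 − (-0.007071)/(-0.135448) = 0.607799
F(0.607799) = 0.000378
r₃ = 0.607799 − 0.000378·(0.607799 − 0.660000) / (0.000378 − (-0.101008)) = 0.607799 − (-0.000020)/(0.101386) = 0.607994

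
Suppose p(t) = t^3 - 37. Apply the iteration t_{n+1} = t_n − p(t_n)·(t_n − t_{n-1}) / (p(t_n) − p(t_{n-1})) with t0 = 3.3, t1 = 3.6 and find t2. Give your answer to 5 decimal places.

3.32975

p(3.3) = -1.0630000, p(3.6) = 9.6560000
t2 = 3.6000000 − 9.6560000·(3.6000000 − 3.3000000) / (9.6560000 − (-1.0630000)) = 3.6000000 − (2.8968000)/(10.7190000) = 3.3297509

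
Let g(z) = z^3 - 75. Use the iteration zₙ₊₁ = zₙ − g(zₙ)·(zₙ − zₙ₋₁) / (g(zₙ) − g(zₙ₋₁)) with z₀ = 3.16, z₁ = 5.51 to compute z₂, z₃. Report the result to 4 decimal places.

g(3.16) = -43.445504, g(5.51) = 92.284151
z₂ = 5.510000 − 92.284151·(5.510000 − 3.160000) / (92.284151 − (-43.445504)) = 5.510000 − (216.867755)/(135.729655) = 3.912208
g(3.912208) = -15.122203
z₃ = 3.912208 − (-15.122203)·(3.912208 − 5.510000) / (-15.122203 − 92.284151) = 3.912208 − (24.162134)/(-107.406354) = 4.137168

3.9122, 4.1372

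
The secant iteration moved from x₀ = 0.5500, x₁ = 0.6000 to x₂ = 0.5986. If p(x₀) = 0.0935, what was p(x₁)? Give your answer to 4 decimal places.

The secant line through (0.5500, 0.0935) and (0.6000, p(x₁)) crosses zero at x₂ = 0.5986.
So (0.5500, 0.0935), (0.6000, p(x₁)), (0.5986, 0) are collinear:
p(x₁) = 0.0935 · (0.6000 − 0.5986) / (0.5500 − 0.5986) = 0.0935 · (0.001400)/(-0.048600) = -0.002693

-0.0027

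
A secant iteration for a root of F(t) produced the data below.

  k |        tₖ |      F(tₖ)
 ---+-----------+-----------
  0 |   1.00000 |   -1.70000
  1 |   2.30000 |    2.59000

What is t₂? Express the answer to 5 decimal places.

1.51515

t₂ = 2.30000 − 2.59000·(2.30000 − 1.00000) / (2.59000 − (-1.70000))
   = 2.30000 − (3.3670000)/(4.2900000) = 1.5151515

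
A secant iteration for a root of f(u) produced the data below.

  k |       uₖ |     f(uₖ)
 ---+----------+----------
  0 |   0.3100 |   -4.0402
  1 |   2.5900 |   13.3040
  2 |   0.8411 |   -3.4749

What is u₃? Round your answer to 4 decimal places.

u₃ = 0.8411 − (-3.4749)·(0.8411 − 2.5900) / (-3.4749 − 13.3040)
   = 0.8411 − (6.077253)/(-16.778900) = 1.203296

1.2033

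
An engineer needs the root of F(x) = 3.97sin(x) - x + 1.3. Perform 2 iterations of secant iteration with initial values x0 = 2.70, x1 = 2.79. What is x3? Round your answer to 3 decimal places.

F(2.70) = 0.29670, F(2.79) = -0.12276
x2 = 2.79000 − (-0.12276)·(2.79000 − 2.70000) / (-0.12276 − 0.29670) = 2.79000 − (-0.01105)/(-0.41946) = 2.76366
F(2.76366) = 0.00127
x3 = 2.76366 − 0.00127·(2.76366 − 2.79000) / (0.00127 − (-0.12276)) = 2.76366 − (-0.00003)/(0.12402) = 2.76393

2.764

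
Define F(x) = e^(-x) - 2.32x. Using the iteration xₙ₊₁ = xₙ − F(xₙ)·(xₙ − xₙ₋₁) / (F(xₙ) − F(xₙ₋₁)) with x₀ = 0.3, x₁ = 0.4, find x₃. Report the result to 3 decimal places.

F(0.3) = 0.04482, F(0.4) = -0.25768
x₂ = 0.40000 − (-0.25768)·(0.40000 − 0.30000) / (-0.25768 − 0.04482) = 0.40000 − (-0.02577)/(-0.30250) = 0.31482
F(0.31482) = -0.00045
x₃ = 0.31482 − (-0.00045)·(0.31482 − 0.40000) / (-0.00045 − (-0.25768)) = 0.31482 − (0.00004)/(0.25723) = 0.31467

0.315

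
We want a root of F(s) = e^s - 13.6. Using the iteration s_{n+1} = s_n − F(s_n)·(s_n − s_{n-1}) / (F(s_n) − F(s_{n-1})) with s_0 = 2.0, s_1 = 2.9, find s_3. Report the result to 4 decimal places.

F(2.0) = -6.210944, F(2.9) = 4.574145
s_2 = 2.900000 − 4.574145·(2.900000 − 2.000000) / (4.574145 − (-6.210944)) = 2.900000 − (4.116731)/(10.785089) = 2.518294
F(2.518294) = -1.192586
s_3 = 2.518294 − (-1.192586)·(2.518294 − 2.900000) / (-1.192586 − 4.574145) = 2.518294 − (0.455217)/(-5.766731) = 2.597233

2.5972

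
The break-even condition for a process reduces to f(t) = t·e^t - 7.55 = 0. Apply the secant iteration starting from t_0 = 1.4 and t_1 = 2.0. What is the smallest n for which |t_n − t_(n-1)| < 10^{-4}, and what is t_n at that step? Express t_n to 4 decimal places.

n = 6, t_n = 1.5703

f(1.4) = -1.872720, f(2.0) = 7.228112
t_2 = 2.000000 − 7.228112·(0.600000)/(9.100832) = 1.523465;  |Δ| = 0.476535
f(1.523465) = -0.560200
t_3 = 1.523465 − (-0.560200)·(-0.476535)/(-7.788312) = 1.557741;  |Δ| = 0.034276
f(1.557741) = -0.153715
t_4 = 1.557741 − (-0.153715)·(0.034276)/(0.406485) = 1.570703;  |Δ| = 0.012962
f(1.570703) = 0.005125
t_5 = 1.570703 − 0.005125·(0.012962)/(0.158840) = 1.570285;  |Δ| = 0.000418
f(1.570285) = -0.000045
t_6 = 1.570285 − (-0.000045)·(-0.000418)/(-0.005170) = 1.570288;  |Δ| = 0.000004
|t_6 − t_5| = 0.000004 < 10^{-4}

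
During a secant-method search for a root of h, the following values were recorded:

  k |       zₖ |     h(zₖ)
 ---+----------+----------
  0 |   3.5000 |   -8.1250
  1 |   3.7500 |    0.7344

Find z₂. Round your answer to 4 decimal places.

z₂ = 3.7500 − 0.7344·(3.7500 − 3.5000) / (0.7344 − (-8.1250))
   = 3.7500 − (0.183600)/(8.859400) = 3.729276

3.7293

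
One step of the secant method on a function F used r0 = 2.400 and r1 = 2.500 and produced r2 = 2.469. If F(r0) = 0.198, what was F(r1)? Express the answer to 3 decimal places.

The secant line through (2.400, 0.198) and (2.500, F(r1)) crosses zero at r2 = 2.469.
So (2.400, 0.198), (2.500, F(r1)), (2.469, 0) are collinear:
F(r1) = 0.198 · (2.500 − 2.469) / (2.400 − 2.469) = 0.198 · (0.03100)/(-0.06900) = -0.08896

-0.089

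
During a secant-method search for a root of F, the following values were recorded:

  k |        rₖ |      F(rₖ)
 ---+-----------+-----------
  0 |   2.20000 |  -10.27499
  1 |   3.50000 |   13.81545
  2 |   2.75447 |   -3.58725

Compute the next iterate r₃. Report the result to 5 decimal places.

r₃ = 2.75447 − (-3.58725)·(2.75447 − 3.50000) / (-3.58725 − 13.81545)
   = 2.75447 − (2.6744025)/(-17.4027000) = 2.9081474

2.90815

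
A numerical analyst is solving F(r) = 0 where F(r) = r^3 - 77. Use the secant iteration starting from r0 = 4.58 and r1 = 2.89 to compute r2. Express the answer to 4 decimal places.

F(4.58) = 19.071912, F(2.89) = -52.862431
r2 = 2.890000 − (-52.862431)·(2.890000 − 4.580000) / (-52.862431 − 19.071912) = 2.890000 − (89.337508)/(-71.934343) = 4.131931

4.1319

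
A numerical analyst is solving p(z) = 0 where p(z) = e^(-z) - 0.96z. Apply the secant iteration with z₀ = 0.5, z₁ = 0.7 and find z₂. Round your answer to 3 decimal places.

0.584

p(0.5) = 0.12653, p(0.7) = -0.17541
z₂ = 0.70000 − (-0.17541)·(0.70000 − 0.50000) / (-0.17541 − 0.12653) = 0.70000 − (-0.03508)/(-0.30195) = 0.58381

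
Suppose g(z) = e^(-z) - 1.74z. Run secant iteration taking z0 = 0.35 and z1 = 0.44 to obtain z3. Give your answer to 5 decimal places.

g(0.35) = 0.0956881, g(0.44) = -0.1215636
z2 = 0.4400000 − (-0.1215636)·(0.4400000 − 0.3500000) / (-0.1215636 − 0.0956881) = 0.4400000 − (-0.0109407)/(-0.2172517) = 0.3896403
g(0.3896403) = -0.0006737
z3 = 0.3896403 − (-0.0006737)·(0.3896403 − 0.4400000) / (-0.0006737 − (-0.1215636)) = 0.3896403 − (0.0000339)/(0.1208898) = 0.3893597

0.38936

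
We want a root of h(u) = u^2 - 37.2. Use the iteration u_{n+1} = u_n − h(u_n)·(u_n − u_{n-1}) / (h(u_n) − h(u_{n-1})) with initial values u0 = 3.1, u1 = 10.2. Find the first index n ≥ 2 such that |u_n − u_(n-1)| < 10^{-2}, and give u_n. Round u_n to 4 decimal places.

n = 6, u_n = 6.0992

h(3.1) = -27.590000, h(10.2) = 66.840000
u2 = 10.200000 − 66.840000·(7.100000)/(94.430000) = 5.174436;  |Δ| = 5.025564
h(5.174436) = -10.425211
u3 = 5.174436 − (-10.425211)·(-5.025564)/(-77.265211) = 5.852523;  |Δ| = 0.678087
h(5.852523) = -2.947969
u4 = 5.852523 − (-2.947969)·(0.678087)/(7.477242) = 6.119865;  |Δ| = 0.267342
h(6.119865) = 0.252753
u5 = 6.119865 − 0.252753·(0.267342)/(3.200722) = 6.098754;  |Δ| = 0.021111
h(6.098754) = -0.005198
u6 = 6.098754 − (-0.005198)·(-0.021111)/(-0.257951) = 6.099180;  |Δ| = 0.000425
|u6 − u5| = 0.000425 < 10^{-2}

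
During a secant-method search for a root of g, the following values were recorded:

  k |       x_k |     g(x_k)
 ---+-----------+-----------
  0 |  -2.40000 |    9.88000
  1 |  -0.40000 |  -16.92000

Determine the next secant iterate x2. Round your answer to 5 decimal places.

-1.66269

x2 = -0.40000 − (-16.92000)·(-0.40000 − (-2.40000)) / (-16.92000 − 9.88000)
   = -0.40000 − (-33.8400000)/(-26.8000000) = -1.6626866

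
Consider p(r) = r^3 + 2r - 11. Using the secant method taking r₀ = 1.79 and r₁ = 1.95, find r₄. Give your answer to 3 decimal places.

1.926

p(1.79) = -1.68466, p(1.95) = 0.31487
r₂ = 1.95000 − 0.31487·(1.95000 − 1.79000) / (0.31487 − (-1.68466)) = 1.95000 − (0.05038)/(1.99954) = 1.92480
p(1.92480) = -0.01924
r₃ = 1.92480 − (-0.01924)·(1.92480 − 1.95000) / (-0.01924 − 0.31487) = 1.92480 − (0.00048)/(-0.33412) = 1.92626
p(1.92626) = -0.00020
r₄ = 1.92626 − (-0.00020)·(1.92626 − 1.92480) / (-0.00020 − (-0.01924)) = 1.92626 − (0.00000)/(0.01904) = 1.92627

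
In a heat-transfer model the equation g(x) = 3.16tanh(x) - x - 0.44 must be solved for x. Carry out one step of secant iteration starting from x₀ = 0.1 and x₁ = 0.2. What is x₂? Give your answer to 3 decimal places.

g(0.1) = -0.22505, g(0.2) = -0.01629
x₂ = 0.20000 − (-0.01629)·(0.20000 − 0.10000) / (-0.01629 − (-0.22505)) = 0.20000 − (-0.00163)/(0.20876) = 0.20781

0.208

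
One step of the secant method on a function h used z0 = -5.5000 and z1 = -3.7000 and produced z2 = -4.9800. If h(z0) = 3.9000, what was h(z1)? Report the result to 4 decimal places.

-9.6000

The secant line through (-5.5000, 3.9000) and (-3.7000, h(z1)) crosses zero at z2 = -4.9800.
So (-5.5000, 3.9000), (-3.7000, h(z1)), (-4.9800, 0) are collinear:
h(z1) = 3.9000 · (-3.7000 − (-4.9800)) / (-5.5000 − (-4.9800)) = 3.9000 · (1.280000)/(-0.520000) = -9.600000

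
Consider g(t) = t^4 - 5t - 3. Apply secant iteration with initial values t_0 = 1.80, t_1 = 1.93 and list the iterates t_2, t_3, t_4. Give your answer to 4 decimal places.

g(1.80) = -1.502400, g(1.93) = 1.224880
t_2 = 1.930000 − 1.224880·(1.930000 − 1.800000) / (1.224880 − (-1.502400)) = 1.930000 − (0.159234)/(2.727280) = 1.871614
g(1.871614) = -0.087484
t_3 = 1.871614 − (-0.087484)·(1.871614 − 1.930000) / (-0.087484 − 1.224880) = 1.871614 − (0.005108)/(-1.312364) = 1.875506
g(1.875506) = -0.004557
t_4 = 1.875506 − (-0.004557)·(1.875506 − 1.871614) / (-0.004557 − (-0.087484)) = 1.875506 − (-0.000018)/(0.082927) = 1.875720

1.8716, 1.8755, 1.8757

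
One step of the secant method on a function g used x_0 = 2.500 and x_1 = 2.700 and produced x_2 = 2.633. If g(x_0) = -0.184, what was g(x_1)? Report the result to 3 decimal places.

The secant line through (2.500, -0.184) and (2.700, g(x_1)) crosses zero at x_2 = 2.633.
So (2.500, -0.184), (2.700, g(x_1)), (2.633, 0) are collinear:
g(x_1) = -0.184 · (2.700 − 2.633) / (2.500 − 2.633) = -0.184 · (0.06700)/(-0.13300) = 0.09269

0.093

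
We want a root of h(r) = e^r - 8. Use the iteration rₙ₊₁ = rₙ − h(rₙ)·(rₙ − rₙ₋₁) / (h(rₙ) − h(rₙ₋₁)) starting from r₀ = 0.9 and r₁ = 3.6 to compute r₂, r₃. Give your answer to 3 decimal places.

1.338, 1.627

h(0.9) = -5.54040, h(3.6) = 28.59823
r₂ = 3.60000 − 28.59823·(3.60000 − 0.90000) / (28.59823 − (-5.54040)) = 3.60000 − (77.21523)/(34.13863) = 1.33819
h(1.33819) = -4.18788
r₃ = 1.33819 − (-4.18788)·(1.33819 − 3.60000) / (-4.18788 − 28.59823) = 1.33819 − (9.47220)/(-32.78611) = 1.62709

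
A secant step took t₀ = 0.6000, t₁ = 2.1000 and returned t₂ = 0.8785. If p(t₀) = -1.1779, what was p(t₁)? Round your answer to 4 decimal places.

The secant line through (0.6000, -1.1779) and (2.1000, p(t₁)) crosses zero at t₂ = 0.8785.
So (0.6000, -1.1779), (2.1000, p(t₁)), (0.8785, 0) are collinear:
p(t₁) = -1.1779 · (2.1000 − 0.8785) / (0.6000 − 0.8785) = -1.1779 · (1.221500)/(-0.278500) = 5.166265

5.1663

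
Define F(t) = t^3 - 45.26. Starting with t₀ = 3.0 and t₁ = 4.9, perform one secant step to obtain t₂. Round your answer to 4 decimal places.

F(3.0) = -18.260000, F(4.9) = 72.389000
t₂ = 4.900000 − 72.389000·(4.900000 − 3.000000) / (72.389000 − (-18.260000)) = 4.900000 − (137.539100)/(90.649000) = 3.382729

3.3827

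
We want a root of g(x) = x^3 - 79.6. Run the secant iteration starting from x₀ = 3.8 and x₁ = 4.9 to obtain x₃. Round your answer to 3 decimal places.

4.293

g(3.8) = -24.72800, g(4.9) = 38.04900
x₂ = 4.90000 − 38.04900·(4.90000 − 3.80000) / (38.04900 − (-24.72800)) = 4.90000 − (41.85390)/(62.77700) = 4.23329
g(4.23329) = -3.73616
x₃ = 4.23329 − (-3.73616)·(4.23329 − 4.90000) / (-3.73616 − 38.04900) = 4.23329 − (2.49093)/(-41.78516) = 4.29291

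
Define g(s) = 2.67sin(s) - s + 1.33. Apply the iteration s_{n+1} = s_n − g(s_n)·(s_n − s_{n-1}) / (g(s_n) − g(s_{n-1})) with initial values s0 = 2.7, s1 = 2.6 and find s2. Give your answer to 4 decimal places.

2.6317

g(2.7) = -0.228896, g(2.6) = 0.106389
s2 = 2.600000 − 0.106389·(2.600000 − 2.700000) / (0.106389 − (-0.228896)) = 2.600000 − (-0.010639)/(0.335284) = 2.631731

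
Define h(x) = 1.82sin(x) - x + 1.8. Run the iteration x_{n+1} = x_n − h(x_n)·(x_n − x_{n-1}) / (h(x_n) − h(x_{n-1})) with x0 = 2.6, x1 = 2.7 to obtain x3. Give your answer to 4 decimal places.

h(2.6) = 0.138212, h(2.7) = -0.122169
x2 = 2.700000 − (-0.122169)·(2.700000 − 2.600000) / (-0.122169 − 0.138212) = 2.700000 − (-0.012217)/(-0.260381) = 2.653081
h(2.653081) = 0.001068
x3 = 2.653081 − 0.001068·(2.653081 − 2.700000) / (0.001068 − (-0.122169)) = 2.653081 − (-0.000050)/(0.123236) = 2.653487

2.6535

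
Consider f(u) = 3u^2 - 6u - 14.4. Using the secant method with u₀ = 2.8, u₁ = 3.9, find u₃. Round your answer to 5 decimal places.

3.40235

f(2.8) = -7.6800000, f(3.9) = 7.8300000
u₂ = 3.9000000 − 7.8300000·(3.9000000 − 2.8000000) / (7.8300000 − (-7.6800000)) = 3.9000000 − (8.6130000)/(15.5100000) = 3.3446809
f(3.3446809) = -0.9074151
u₃ = 3.3446809 − (-0.9074151)·(3.3446809 − 3.9000000) / (-0.9074151 − 7.8300000) = 3.3446809 − (0.5039050)/(-8.7374151) = 3.4023529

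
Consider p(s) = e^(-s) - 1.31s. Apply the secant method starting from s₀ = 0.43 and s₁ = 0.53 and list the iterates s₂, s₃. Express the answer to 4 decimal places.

p(0.43) = 0.087209, p(0.53) = -0.105695
s₂ = 0.530000 − (-0.105695)·(0.530000 − 0.430000) / (-0.105695 − 0.087209) = 0.530000 − (-0.010570)/(-0.192904) = 0.475209
p(0.475209) = -0.000768
s₃ = 0.475209 − (-0.000768)·(0.475209 − 0.530000) / (-0.000768 − (-0.105695)) = 0.475209 − (0.000042)/(0.104927) = 0.474808

0.4752, 0.4748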